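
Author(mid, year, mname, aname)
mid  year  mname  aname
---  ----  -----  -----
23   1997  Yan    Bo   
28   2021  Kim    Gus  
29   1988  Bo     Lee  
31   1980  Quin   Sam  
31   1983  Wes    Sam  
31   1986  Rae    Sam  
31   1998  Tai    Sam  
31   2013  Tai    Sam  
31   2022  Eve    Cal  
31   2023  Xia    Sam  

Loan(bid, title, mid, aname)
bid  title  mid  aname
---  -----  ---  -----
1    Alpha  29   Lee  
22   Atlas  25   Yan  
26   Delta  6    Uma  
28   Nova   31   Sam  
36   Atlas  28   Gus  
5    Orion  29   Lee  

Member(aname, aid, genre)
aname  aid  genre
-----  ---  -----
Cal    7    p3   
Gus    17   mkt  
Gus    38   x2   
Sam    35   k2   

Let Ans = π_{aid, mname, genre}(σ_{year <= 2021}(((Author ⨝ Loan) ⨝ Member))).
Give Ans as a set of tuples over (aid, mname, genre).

{(17, Kim, mkt), (35, Quin, k2), (35, Rae, k2), (35, Tai, k2), (35, Wes, k2), (38, Kim, x2)}

Author ⋈ Loan (natural join on mid, aname): {(28, 2021, Kim, Gus, 36, Atlas), (29, 1988, Bo, Lee, 1, Alpha), (29, 1988, Bo, Lee, 5, Orion), (31, 1980, Quin, Sam, 28, Nova), (31, 1983, Wes, Sam, 28, Nova), (31, 1986, Rae, Sam, 28, Nova), (31, 1998, Tai, Sam, 28, Nova), (31, 2013, Tai, Sam, 28, Nova), (31, 2023, Xia, Sam, 28, Nova)}
(Author ⨝ Loan) ⋈ Member (natural join on aname): {(28, 2021, Kim, Gus, 36, Atlas, 17, mkt), (28, 2021, Kim, Gus, 36, Atlas, 38, x2), (31, 1980, Quin, Sam, 28, Nova, 35, k2), (31, 1983, Wes, Sam, 28, Nova, 35, k2), (31, 1986, Rae, Sam, 28, Nova, 35, k2), (31, 1998, Tai, Sam, 28, Nova, 35, k2), (31, 2013, Tai, Sam, 28, Nova, 35, k2), (31, 2023, Xia, Sam, 28, Nova, 35, k2)}
Filtering on year <= 2021 leaves {(28, 2021, Kim, Gus, 36, Atlas, 17, mkt), (28, 2021, Kim, Gus, 36, Atlas, 38, x2), (31, 1980, Quin, Sam, 28, Nova, 35, k2), (31, 1983, Wes, Sam, 28, Nova, 35, k2), (31, 1986, Rae, Sam, 28, Nova, 35, k2), (31, 1998, Tai, Sam, 28, Nova, 35, k2), (31, 2013, Tai, Sam, 28, Nova, 35, k2)}.
π[aid, mname, genre]: project onto (aid, mname, genre) (1 duplicate(s) eliminated) → {(17, Kim, mkt), (35, Quin, k2), (35, Rae, k2), (35, Tai, k2), (35, Wes, k2), (38, Kim, x2)}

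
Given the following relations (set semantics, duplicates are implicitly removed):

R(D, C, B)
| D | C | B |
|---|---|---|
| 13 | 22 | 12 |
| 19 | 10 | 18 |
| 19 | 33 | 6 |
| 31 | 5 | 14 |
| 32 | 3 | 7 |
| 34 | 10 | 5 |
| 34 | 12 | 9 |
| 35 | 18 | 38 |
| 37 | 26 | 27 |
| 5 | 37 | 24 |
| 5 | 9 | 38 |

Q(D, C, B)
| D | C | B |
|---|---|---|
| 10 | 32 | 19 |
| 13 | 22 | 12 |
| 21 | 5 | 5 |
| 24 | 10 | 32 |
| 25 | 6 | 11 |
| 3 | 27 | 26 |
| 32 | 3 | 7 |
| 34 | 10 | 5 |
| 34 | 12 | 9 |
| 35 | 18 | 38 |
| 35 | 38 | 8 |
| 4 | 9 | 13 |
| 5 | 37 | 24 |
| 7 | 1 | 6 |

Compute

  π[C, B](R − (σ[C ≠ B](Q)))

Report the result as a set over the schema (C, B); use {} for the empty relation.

σ[C ≠ B]: keep tuples satisfying C ≠ B → {(10, 32, 19), (13, 22, 12), (24, 10, 32), (25, 6, 11), (3, 27, 26), (32, 3, 7), (34, 10, 5), (34, 12, 9), (35, 18, 38), (35, 38, 8), (4, 9, 13), (5, 37, 24), (7, 1, 6)}
Set difference of the two operands is {(19, 10, 18), (19, 33, 6), (31, 5, 14), (37, 26, 27), (5, 9, 38)}.
π[C, B]: project onto (C, B) → {(10, 18), (26, 27), (33, 6), (5, 14), (9, 38)}

{(10, 18), (26, 27), (33, 6), (5, 14), (9, 38)}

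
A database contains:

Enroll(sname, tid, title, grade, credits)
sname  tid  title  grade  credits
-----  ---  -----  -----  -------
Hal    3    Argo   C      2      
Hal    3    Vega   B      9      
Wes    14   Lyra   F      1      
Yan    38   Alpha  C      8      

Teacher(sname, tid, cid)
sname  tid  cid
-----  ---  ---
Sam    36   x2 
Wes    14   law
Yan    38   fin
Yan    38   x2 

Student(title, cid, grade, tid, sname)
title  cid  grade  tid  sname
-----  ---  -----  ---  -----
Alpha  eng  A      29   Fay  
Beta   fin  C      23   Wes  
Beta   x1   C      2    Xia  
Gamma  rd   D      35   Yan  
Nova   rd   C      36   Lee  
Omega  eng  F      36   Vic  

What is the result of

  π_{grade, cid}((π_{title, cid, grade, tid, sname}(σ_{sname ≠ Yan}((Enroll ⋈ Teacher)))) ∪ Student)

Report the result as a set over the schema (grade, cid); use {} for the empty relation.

Natural join on sname, tid: {(Wes, 14, Lyra, F, 1, law), (Yan, 38, Alpha, C, 8, fin), (Yan, 38, Alpha, C, 8, x2)}
Filtering on sname ≠ Yan leaves {(Wes, 14, Lyra, F, 1, law)}.
Projecting to title, cid, grade, tid, sname: {(Lyra, law, F, 14, Wes)}
Taking the union: {(Alpha, eng, A, 29, Fay), (Beta, fin, C, 23, Wes), (Beta, x1, C, 2, Xia), (Gamma, rd, D, 35, Yan), (Lyra, law, F, 14, Wes), (Nova, rd, C, 36, Lee), (Omega, eng, F, 36, Vic)}
Projecting to grade, cid: {(A, eng), (C, fin), (C, rd), (C, x1), (D, rd), (F, eng), (F, law)}

{(A, eng), (C, fin), (C, rd), (C, x1), (D, rd), (F, eng), (F, law)}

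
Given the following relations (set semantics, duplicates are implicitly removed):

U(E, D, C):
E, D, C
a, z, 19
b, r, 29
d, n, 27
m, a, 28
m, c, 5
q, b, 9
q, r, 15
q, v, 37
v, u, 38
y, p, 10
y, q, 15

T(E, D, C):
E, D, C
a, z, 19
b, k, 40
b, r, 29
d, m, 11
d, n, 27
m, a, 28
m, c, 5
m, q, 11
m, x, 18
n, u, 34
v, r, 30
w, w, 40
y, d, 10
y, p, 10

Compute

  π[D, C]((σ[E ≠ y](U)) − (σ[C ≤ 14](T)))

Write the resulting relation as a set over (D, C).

{(a, 28), (b, 9), (n, 27), (r, 15), (r, 29), (u, 38), (v, 37), (z, 19)}

σ[E ≠ y]: keep tuples satisfying E ≠ y → {(a, z, 19), (b, r, 29), (d, n, 27), (m, a, 28), (m, c, 5), (q, b, 9), (q, r, 15), (q, v, 37), (v, u, 38)}
σ[C ≤ 14]: keep tuples satisfying C ≤ 14 → {(d, m, 11), (m, c, 5), (m, q, 11), (y, d, 10), (y, p, 10)}
Difference: {(a, z, 19), (b, r, 29), (d, n, 27), (m, a, 28), (m, c, 5), (q, b, 9), (q, r, 15), (q, v, 37), (v, u, 38)} with {(d, m, 11), (m, c, 5), (m, q, 11), (y, d, 10), (y, p, 10)} → {(a, z, 19), (b, r, 29), (d, n, 27), (m, a, 28), (q, b, 9), (q, r, 15), (q, v, 37), (v, u, 38)}
π_{D, C} gives {(a, 28), (b, 9), (n, 27), (r, 15), (r, 29), (u, 38), (v, 37), (z, 19)}.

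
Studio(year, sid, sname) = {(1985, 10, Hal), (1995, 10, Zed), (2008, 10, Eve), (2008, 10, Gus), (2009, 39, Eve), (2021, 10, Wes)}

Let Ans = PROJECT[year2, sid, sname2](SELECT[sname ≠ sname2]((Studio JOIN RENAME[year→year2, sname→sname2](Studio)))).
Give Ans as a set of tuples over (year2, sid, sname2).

{(1985, 10, Hal), (1995, 10, Zed), (2008, 10, Eve), (2008, 10, Gus), (2021, 10, Wes)}

ρ[year→year2, sname→sname2]: schema becomes (year2, sid, sname2); tuples unchanged.
Joining Studio and RENAME[year→year2, sname→sname2](Studio) on sid yields {(1985, 10, Hal, 1985, Hal), (1985, 10, Hal, 1995, Zed), (1985, 10, Hal, 2008, Eve), (1985, 10, Hal, 2008, Gus), (1985, 10, Hal, 2021, Wes), (1995, 10, Zed, 1985, Hal), (1995, 10, Zed, 1995, Zed), (1995, 10, Zed, 2008, Eve), (1995, 10, Zed, 2008, Gus), (1995, 10, Zed, 2021, Wes), (2008, 10, Eve, 1985, Hal), (2008, 10, Eve, 1995, Zed), (2008, 10, Eve, 2008, Eve), (2008, 10, Eve, 2008, Gus), (2008, 10, Eve, 2021, Wes), (2008, 10, Gus, 1985, Hal), (2008, 10, Gus, 1995, Zed), (2008, 10, Gus, 2008, Eve), (2008, 10, Gus, 2008, Gus), (2008, 10, Gus, 2021, Wes), (2009, 39, Eve, 2009, Eve), (2021, 10, Wes, 1985, Hal), (2021, 10, Wes, 1995, Zed), (2021, 10, Wes, 2008, Eve), (2021, 10, Wes, 2008, Gus), (2021, 10, Wes, 2021, Wes)}.
Selection sname ≠ sname2: {(1985, 10, Hal, 1995, Zed), (1985, 10, Hal, 2008, Eve), (1985, 10, Hal, 2008, Gus), (1985, 10, Hal, 2021, Wes), (1995, 10, Zed, 1985, Hal), (1995, 10, Zed, 2008, Eve), (1995, 10, Zed, 2008, Gus), (1995, 10, Zed, 2021, Wes), (2008, 10, Eve, 1985, Hal), (2008, 10, Eve, 1995, Zed), (2008, 10, Eve, 2008, Gus), (2008, 10, Eve, 2021, Wes), (2008, 10, Gus, 1985, Hal), (2008, 10, Gus, 1995, Zed), (2008, 10, Gus, 2008, Eve), (2008, 10, Gus, 2021, Wes), (2021, 10, Wes, 1985, Hal), (2021, 10, Wes, 1995, Zed), (2021, 10, Wes, 2008, Eve), (2021, 10, Wes, 2008, Gus)}
Keep only column(s) year2, sid, sname2 (15 duplicate(s) eliminated): {(1985, 10, Hal), (1995, 10, Zed), (2008, 10, Eve), (2008, 10, Gus), (2021, 10, Wes)}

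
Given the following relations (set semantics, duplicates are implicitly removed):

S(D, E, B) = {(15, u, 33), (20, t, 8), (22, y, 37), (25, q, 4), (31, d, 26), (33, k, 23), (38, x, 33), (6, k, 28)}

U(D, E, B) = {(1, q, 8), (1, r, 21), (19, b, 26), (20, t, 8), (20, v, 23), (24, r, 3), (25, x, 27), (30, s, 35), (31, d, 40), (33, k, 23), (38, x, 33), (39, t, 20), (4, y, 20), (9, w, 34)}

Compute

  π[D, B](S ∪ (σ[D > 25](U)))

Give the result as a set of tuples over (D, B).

{(15, 33), (20, 8), (22, 37), (25, 4), (30, 35), (31, 26), (31, 40), (33, 23), (38, 33), (39, 20), (6, 28)}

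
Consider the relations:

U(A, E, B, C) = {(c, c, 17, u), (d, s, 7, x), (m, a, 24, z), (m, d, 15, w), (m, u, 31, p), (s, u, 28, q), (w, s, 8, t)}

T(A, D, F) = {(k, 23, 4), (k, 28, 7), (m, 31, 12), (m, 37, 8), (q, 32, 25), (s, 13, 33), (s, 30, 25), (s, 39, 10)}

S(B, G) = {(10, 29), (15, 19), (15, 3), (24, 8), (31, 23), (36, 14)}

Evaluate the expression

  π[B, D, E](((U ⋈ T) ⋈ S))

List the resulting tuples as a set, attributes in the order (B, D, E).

{(15, 31, d), (15, 37, d), (24, 31, a), (24, 37, a), (31, 31, u), (31, 37, u)}

Joining U and T on A yields {(m, a, 24, z, 31, 12), (m, a, 24, z, 37, 8), (m, d, 15, w, 31, 12), (m, d, 15, w, 37, 8), (m, u, 31, p, 31, 12), (m, u, 31, p, 37, 8), (s, u, 28, q, 13, 33), (s, u, 28, q, 30, 25), (s, u, 28, q, 39, 10)}.
Joining (U ⋈ T) and S on B yields {(m, a, 24, z, 31, 12, 8), (m, a, 24, z, 37, 8, 8), (m, d, 15, w, 31, 12, 19), (m, d, 15, w, 31, 12, 3), (m, d, 15, w, 37, 8, 19), (m, d, 15, w, 37, 8, 3), (m, u, 31, p, 31, 12, 23), (m, u, 31, p, 37, 8, 23)}.
π_{B, D, E} gives {(15, 31, d), (15, 37, d), (24, 31, a), (24, 37, a), (31, 31, u), (31, 37, u)} (2 duplicate(s) eliminated).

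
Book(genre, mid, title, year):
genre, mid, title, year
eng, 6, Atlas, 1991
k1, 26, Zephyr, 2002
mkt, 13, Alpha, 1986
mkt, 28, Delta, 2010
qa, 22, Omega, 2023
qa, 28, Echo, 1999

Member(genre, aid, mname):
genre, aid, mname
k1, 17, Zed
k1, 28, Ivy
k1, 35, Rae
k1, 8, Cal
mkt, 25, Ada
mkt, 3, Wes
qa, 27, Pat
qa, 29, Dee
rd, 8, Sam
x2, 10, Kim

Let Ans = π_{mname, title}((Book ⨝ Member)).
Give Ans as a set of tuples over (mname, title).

{(Ada, Alpha), (Ada, Delta), (Cal, Zephyr), (Dee, Echo), (Dee, Omega), (Ivy, Zephyr), (Pat, Echo), (Pat, Omega), (Rae, Zephyr), (Wes, Alpha), (Wes, Delta), (Zed, Zephyr)}

Joining Book and Member on genre yields {(k1, 26, Zephyr, 2002, 17, Zed), (k1, 26, Zephyr, 2002, 28, Ivy), (k1, 26, Zephyr, 2002, 35, Rae), (k1, 26, Zephyr, 2002, 8, Cal), (mkt, 13, Alpha, 1986, 25, Ada), (mkt, 13, Alpha, 1986, 3, Wes), (mkt, 28, Delta, 2010, 25, Ada), (mkt, 28, Delta, 2010, 3, Wes), (qa, 22, Omega, 2023, 27, Pat), (qa, 22, Omega, 2023, 29, Dee), (qa, 28, Echo, 1999, 27, Pat), (qa, 28, Echo, 1999, 29, Dee)}.
Keep only column(s) mname, title: {(Ada, Alpha), (Ada, Delta), (Cal, Zephyr), (Dee, Echo), (Dee, Omega), (Ivy, Zephyr), (Pat, Echo), (Pat, Omega), (Rae, Zephyr), (Wes, Alpha), (Wes, Delta), (Zed, Zephyr)}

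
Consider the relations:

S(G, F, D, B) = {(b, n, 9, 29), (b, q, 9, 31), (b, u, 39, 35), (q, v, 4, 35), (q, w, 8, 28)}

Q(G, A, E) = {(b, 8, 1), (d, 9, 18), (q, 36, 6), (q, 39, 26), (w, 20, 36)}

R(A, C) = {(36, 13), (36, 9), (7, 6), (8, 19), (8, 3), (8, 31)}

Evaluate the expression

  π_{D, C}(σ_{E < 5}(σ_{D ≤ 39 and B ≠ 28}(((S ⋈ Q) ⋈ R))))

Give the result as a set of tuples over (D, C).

Natural join on G: {(b, n, 9, 29, 8, 1), (b, q, 9, 31, 8, 1), (b, u, 39, 35, 8, 1), (q, v, 4, 35, 36, 6), (q, v, 4, 35, 39, 26), (q, w, 8, 28, 36, 6), (q, w, 8, 28, 39, 26)}
Natural join on A: {(b, n, 9, 29, 8, 1, 19), (b, n, 9, 29, 8, 1, 3), (b, n, 9, 29, 8, 1, 31), (b, q, 9, 31, 8, 1, 19), (b, q, 9, 31, 8, 1, 3), (b, q, 9, 31, 8, 1, 31), (b, u, 39, 35, 8, 1, 19), (b, u, 39, 35, 8, 1, 3), (b, u, 39, 35, 8, 1, 31), (q, v, 4, 35, 36, 6, 13), (q, v, 4, 35, 36, 6, 9), (q, w, 8, 28, 36, 6, 13), (q, w, 8, 28, 36, 6, 9)}
Filtering on D ≤ 39 and B ≠ 28 leaves {(b, n, 9, 29, 8, 1, 19), (b, n, 9, 29, 8, 1, 3), (b, n, 9, 29, 8, 1, 31), (b, q, 9, 31, 8, 1, 19), (b, q, 9, 31, 8, 1, 3), (b, q, 9, 31, 8, 1, 31), (b, u, 39, 35, 8, 1, 19), (b, u, 39, 35, 8, 1, 3), (b, u, 39, 35, 8, 1, 31), (q, v, 4, 35, 36, 6, 13), (q, v, 4, 35, 36, 6, 9)}.
Filtering on E < 5 leaves {(b, n, 9, 29, 8, 1, 19), (b, n, 9, 29, 8, 1, 3), (b, n, 9, 29, 8, 1, 31), (b, q, 9, 31, 8, 1, 19), (b, q, 9, 31, 8, 1, 3), (b, q, 9, 31, 8, 1, 31), (b, u, 39, 35, 8, 1, 19), (b, u, 39, 35, 8, 1, 3), (b, u, 39, 35, 8, 1, 31)}.
Keep only column(s) D, C (3 duplicate(s) eliminated): {(39, 19), (39, 3), (39, 31), (9, 19), (9, 3), (9, 31)}

{(39, 19), (39, 3), (39, 31), (9, 19), (9, 3), (9, 31)}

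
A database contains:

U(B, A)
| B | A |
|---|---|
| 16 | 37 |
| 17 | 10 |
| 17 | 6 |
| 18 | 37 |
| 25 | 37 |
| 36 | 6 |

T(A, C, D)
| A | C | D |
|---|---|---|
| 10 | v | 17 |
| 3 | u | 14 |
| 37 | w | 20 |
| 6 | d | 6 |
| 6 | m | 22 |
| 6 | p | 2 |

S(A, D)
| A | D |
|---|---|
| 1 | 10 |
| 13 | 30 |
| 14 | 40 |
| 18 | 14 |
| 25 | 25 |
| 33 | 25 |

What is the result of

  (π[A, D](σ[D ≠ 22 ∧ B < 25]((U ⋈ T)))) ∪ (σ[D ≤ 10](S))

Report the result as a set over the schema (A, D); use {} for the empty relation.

{(1, 10), (10, 17), (37, 20), (6, 2), (6, 6)}

Joining U and T on A yields {(16, 37, w, 20), (17, 10, v, 17), (17, 6, d, 6), (17, 6, m, 22), (17, 6, p, 2), (18, 37, w, 20), (25, 37, w, 20), (36, 6, d, 6), (36, 6, m, 22), (36, 6, p, 2)}.
Filtering on D ≠ 22 ∧ B < 25 leaves {(16, 37, w, 20), (17, 10, v, 17), (17, 6, d, 6), (17, 6, p, 2), (18, 37, w, 20)}.
Projecting to A, D (1 duplicate(s) eliminated): {(10, 17), (37, 20), (6, 2), (6, 6)}
Filtering on D ≤ 10 leaves {(1, 10)}.
Taking the union: {(1, 10), (10, 17), (37, 20), (6, 2), (6, 6)}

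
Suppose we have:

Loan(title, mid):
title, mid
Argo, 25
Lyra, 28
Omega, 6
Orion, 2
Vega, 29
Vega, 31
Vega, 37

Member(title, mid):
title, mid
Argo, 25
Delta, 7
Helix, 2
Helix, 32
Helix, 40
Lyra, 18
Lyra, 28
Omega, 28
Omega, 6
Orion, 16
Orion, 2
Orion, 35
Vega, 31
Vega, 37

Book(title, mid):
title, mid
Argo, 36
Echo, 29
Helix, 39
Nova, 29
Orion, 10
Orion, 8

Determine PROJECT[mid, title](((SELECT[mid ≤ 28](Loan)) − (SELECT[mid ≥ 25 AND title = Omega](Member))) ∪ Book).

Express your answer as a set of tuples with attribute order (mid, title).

Selection mid ≤ 28: {(Argo, 25), (Lyra, 28), (Omega, 6), (Orion, 2)}
Selection mid ≥ 25 AND title = Omega: {(Omega, 28)}
Taking the difference: {(Argo, 25), (Lyra, 28), (Omega, 6), (Orion, 2)}
Taking the union: {(Argo, 25), (Argo, 36), (Echo, 29), (Helix, 39), (Lyra, 28), (Nova, 29), (Omega, 6), (Orion, 10), (Orion, 2), (Orion, 8)}
π_{mid, title} gives {(10, Orion), (2, Orion), (25, Argo), (28, Lyra), (29, Echo), (29, Nova), (36, Argo), (39, Helix), (6, Omega), (8, Orion)}.

{(10, Orion), (2, Orion), (25, Argo), (28, Lyra), (29, Echo), (29, Nova), (36, Argo), (39, Helix), (6, Omega), (8, Orion)}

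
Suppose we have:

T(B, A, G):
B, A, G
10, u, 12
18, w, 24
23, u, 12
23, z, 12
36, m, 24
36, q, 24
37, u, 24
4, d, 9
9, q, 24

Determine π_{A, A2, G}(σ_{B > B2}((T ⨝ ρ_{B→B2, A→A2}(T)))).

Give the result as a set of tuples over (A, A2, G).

{(m, q, 24), (m, w, 24), (q, q, 24), (q, w, 24), (u, m, 24), (u, q, 24), (u, u, 12), (u, w, 24), (w, q, 24), (z, u, 12)}

ρ[B→B2, A→A2]: schema becomes (B2, A2, G); tuples unchanged.
Joining T and ρ_{B→B2, A→A2}(T) on G yields {(10, u, 12, 10, u), (10, u, 12, 23, u), (10, u, 12, 23, z), (18, w, 24, 18, w), (18, w, 24, 36, m), (18, w, 24, 36, q), (18, w, 24, 37, u), (18, w, 24, 9, q), (23, u, 12, 10, u), (23, u, 12, 23, u), (23, u, 12, 23, z), (23, z, 12, 10, u), (23, z, 12, 23, u), (23, z, 12, 23, z), (36, m, 24, 18, w), (36, m, 24, 36, m), (36, m, 24, 36, q), (36, m, 24, 37, u), (36, m, 24, 9, q), (36, q, 24, 18, w), (36, q, 24, 36, m), (36, q, 24, 36, q), (36, q, 24, 37, u), (36, q, 24, 9, q), (37, u, 24, 18, w), (37, u, 24, 36, m), (37, u, 24, 36, q), (37, u, 24, 37, u), (37, u, 24, 9, q), (4, d, 9, 4, d), (9, q, 24, 18, w), (9, q, 24, 36, m), (9, q, 24, 36, q), (9, q, 24, 37, u), (9, q, 24, 9, q)}.
Apply σ_{B > B2}; surviving tuples: {(18, w, 24, 9, q), (23, u, 12, 10, u), (23, z, 12, 10, u), (36, m, 24, 18, w), (36, m, 24, 9, q), (36, q, 24, 18, w), (36, q, 24, 9, q), (37, u, 24, 18, w), (37, u, 24, 36, m), (37, u, 24, 36, q), (37, u, 24, 9, q)}
π[A, A2, G]: project onto (A, A2, G) (1 duplicate(s) eliminated) → {(m, q, 24), (m, w, 24), (q, q, 24), (q, w, 24), (u, m, 24), (u, q, 24), (u, u, 12), (u, w, 24), (w, q, 24), (z, u, 12)}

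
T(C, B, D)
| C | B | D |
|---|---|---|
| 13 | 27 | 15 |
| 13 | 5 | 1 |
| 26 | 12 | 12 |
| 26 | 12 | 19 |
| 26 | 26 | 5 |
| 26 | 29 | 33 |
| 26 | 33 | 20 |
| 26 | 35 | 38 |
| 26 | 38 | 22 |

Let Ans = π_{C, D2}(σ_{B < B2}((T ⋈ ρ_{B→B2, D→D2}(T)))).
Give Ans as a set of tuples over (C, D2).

ρ[B→B2, D→D2]: schema becomes (C, B2, D2); tuples unchanged.
Natural join on C: {(13, 27, 15, 27, 15), (13, 27, 15, 5, 1), (13, 5, 1, 27, 15), (13, 5, 1, 5, 1), (26, 12, 12, 12, 12), (26, 12, 12, 12, 19), (26, 12, 12, 26, 5), (26, 12, 12, 29, 33), (26, 12, 12, 33, 20), (26, 12, 12, 35, 38), (26, 12, 12, 38, 22), (26, 12, 19, 12, 12), (26, 12, 19, 12, 19), (26, 12, 19, 26, 5), (26, 12, 19, 29, 33), (26, 12, 19, 33, 20), (26, 12, 19, 35, 38), (26, 12, 19, 38, 22), (26, 26, 5, 12, 12), (26, 26, 5, 12, 19), (26, 26, 5, 26, 5), (26, 26, 5, 29, 33), (26, 26, 5, 33, 20), (26, 26, 5, 35, 38), (26, 26, 5, 38, 22), (26, 29, 33, 12, 12), (26, 29, 33, 12, 19), (26, 29, 33, 26, 5), (26, 29, 33, 29, 33), (26, 29, 33, 33, 20), (26, 29, 33, 35, 38), (26, 29, 33, 38, 22), (26, 33, 20, 12, 12), (26, 33, 20, 12, 19), (26, 33, 20, 26, 5), (26, 33, 20, 29, 33), (26, 33, 20, 33, 20), (26, 33, 20, 35, 38), (26, 33, 20, 38, 22), (26, 35, 38, 12, 12), (26, 35, 38, 12, 19), (26, 35, 38, 26, 5), (26, 35, 38, 29, 33), (26, 35, 38, 33, 20), (26, 35, 38, 35, 38), (26, 35, 38, 38, 22), (26, 38, 22, 12, 12), (26, 38, 22, 12, 19), (26, 38, 22, 26, 5), (26, 38, 22, 29, 33), (26, 38, 22, 33, 20), (26, 38, 22, 35, 38), (26, 38, 22, 38, 22)}
Filtering on B < B2 leaves {(13, 5, 1, 27, 15), (26, 12, 12, 26, 5), (26, 12, 12, 29, 33), (26, 12, 12, 33, 20), (26, 12, 12, 35, 38), (26, 12, 12, 38, 22), (26, 12, 19, 26, 5), (26, 12, 19, 29, 33), (26, 12, 19, 33, 20), (26, 12, 19, 35, 38), (26, 12, 19, 38, 22), (26, 26, 5, 29, 33), (26, 26, 5, 33, 20), (26, 26, 5, 35, 38), (26, 26, 5, 38, 22), (26, 29, 33, 33, 20), (26, 29, 33, 35, 38), (26, 29, 33, 38, 22), (26, 33, 20, 35, 38), (26, 33, 20, 38, 22), (26, 35, 38, 38, 22)}.
π_{C, D2} gives {(13, 15), (26, 20), (26, 22), (26, 33), (26, 38), (26, 5)} (15 duplicate(s) eliminated).

{(13, 15), (26, 20), (26, 22), (26, 33), (26, 38), (26, 5)}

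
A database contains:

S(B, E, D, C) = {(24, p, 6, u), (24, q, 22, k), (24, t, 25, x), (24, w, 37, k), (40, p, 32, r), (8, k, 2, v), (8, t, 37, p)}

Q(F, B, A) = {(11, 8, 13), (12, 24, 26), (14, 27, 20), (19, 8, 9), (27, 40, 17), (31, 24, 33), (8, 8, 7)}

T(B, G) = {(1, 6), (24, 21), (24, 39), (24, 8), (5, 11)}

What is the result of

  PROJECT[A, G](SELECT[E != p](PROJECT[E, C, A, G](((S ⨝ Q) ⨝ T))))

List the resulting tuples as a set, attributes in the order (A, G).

{(26, 21), (26, 39), (26, 8), (33, 21), (33, 39), (33, 8)}

Natural join on B: {(24, p, 6, u, 12, 26), (24, p, 6, u, 31, 33), (24, q, 22, k, 12, 26), (24, q, 22, k, 31, 33), (24, t, 25, x, 12, 26), (24, t, 25, x, 31, 33), (24, w, 37, k, 12, 26), (24, w, 37, k, 31, 33), (40, p, 32, r, 27, 17), (8, k, 2, v, 11, 13), (8, k, 2, v, 19, 9), (8, k, 2, v, 8, 7), (8, t, 37, p, 11, 13), (8, t, 37, p, 19, 9), (8, t, 37, p, 8, 7)}
Natural join on B: {(24, p, 6, u, 12, 26, 21), (24, p, 6, u, 12, 26, 39), (24, p, 6, u, 12, 26, 8), (24, p, 6, u, 31, 33, 21), (24, p, 6, u, 31, 33, 39), (24, p, 6, u, 31, 33, 8), (24, q, 22, k, 12, 26, 21), (24, q, 22, k, 12, 26, 39), (24, q, 22, k, 12, 26, 8), (24, q, 22, k, 31, 33, 21), (24, q, 22, k, 31, 33, 39), (24, q, 22, k, 31, 33, 8), (24, t, 25, x, 12, 26, 21), (24, t, 25, x, 12, 26, 39), (24, t, 25, x, 12, 26, 8), (24, t, 25, x, 31, 33, 21), (24, t, 25, x, 31, 33, 39), (24, t, 25, x, 31, 33, 8), (24, w, 37, k, 12, 26, 21), (24, w, 37, k, 12, 26, 39), (24, w, 37, k, 12, 26, 8), (24, w, 37, k, 31, 33, 21), (24, w, 37, k, 31, 33, 39), (24, w, 37, k, 31, 33, 8)}
π[E, C, A, G]: project onto (E, C, A, G) → {(p, u, 26, 21), (p, u, 26, 39), (p, u, 26, 8), (p, u, 33, 21), (p, u, 33, 39), (p, u, 33, 8), (q, k, 26, 21), (q, k, 26, 39), (q, k, 26, 8), (q, k, 33, 21), (q, k, 33, 39), (q, k, 33, 8), (t, x, 26, 21), (t, x, 26, 39), (t, x, 26, 8), (t, x, 33, 21), (t, x, 33, 39), (t, x, 33, 8), (w, k, 26, 21), (w, k, 26, 39), (w, k, 26, 8), (w, k, 33, 21), (w, k, 33, 39), (w, k, 33, 8)}
Selection E != p: {(q, k, 26, 21), (q, k, 26, 39), (q, k, 26, 8), (q, k, 33, 21), (q, k, 33, 39), (q, k, 33, 8), (t, x, 26, 21), (t, x, 26, 39), (t, x, 26, 8), (t, x, 33, 21), (t, x, 33, 39), (t, x, 33, 8), (w, k, 26, 21), (w, k, 26, 39), (w, k, 26, 8), (w, k, 33, 21), (w, k, 33, 39), (w, k, 33, 8)}
π[A, G]: project onto (A, G) (12 duplicate(s) eliminated) → {(26, 21), (26, 39), (26, 8), (33, 21), (33, 39), (33, 8)}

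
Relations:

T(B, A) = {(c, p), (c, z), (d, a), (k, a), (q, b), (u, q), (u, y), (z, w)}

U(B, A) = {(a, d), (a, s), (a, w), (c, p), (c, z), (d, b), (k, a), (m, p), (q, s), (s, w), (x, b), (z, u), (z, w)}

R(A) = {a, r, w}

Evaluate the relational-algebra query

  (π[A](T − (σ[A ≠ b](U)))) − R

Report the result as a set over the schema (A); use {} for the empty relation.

Selection A ≠ b: {(a, d), (a, s), (a, w), (c, p), (c, z), (k, a), (m, p), (q, s), (s, w), (z, u), (z, w)}
Set difference of the two operands is {(d, a), (q, b), (u, q), (u, y)}.
π_{A} gives {a, b, q, y}.
Set difference of the two operands is {b, q, y}.

{b, q, y}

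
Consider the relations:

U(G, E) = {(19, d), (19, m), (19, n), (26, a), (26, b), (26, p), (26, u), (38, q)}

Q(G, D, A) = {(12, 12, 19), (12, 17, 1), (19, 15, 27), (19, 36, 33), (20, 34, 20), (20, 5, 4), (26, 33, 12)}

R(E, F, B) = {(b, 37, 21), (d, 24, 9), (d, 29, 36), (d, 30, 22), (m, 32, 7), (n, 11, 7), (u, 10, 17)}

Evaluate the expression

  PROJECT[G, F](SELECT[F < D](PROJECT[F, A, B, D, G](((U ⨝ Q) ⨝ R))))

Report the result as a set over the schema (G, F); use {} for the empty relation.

{(19, 11), (19, 24), (19, 29), (19, 30), (19, 32), (26, 10)}

Joining U and Q on G yields {(19, d, 15, 27), (19, d, 36, 33), (19, m, 15, 27), (19, m, 36, 33), (19, n, 15, 27), (19, n, 36, 33), (26, a, 33, 12), (26, b, 33, 12), (26, p, 33, 12), (26, u, 33, 12)}.
Joining (U ⨝ Q) and R on E yields {(19, d, 15, 27, 24, 9), (19, d, 15, 27, 29, 36), (19, d, 15, 27, 30, 22), (19, d, 36, 33, 24, 9), (19, d, 36, 33, 29, 36), (19, d, 36, 33, 30, 22), (19, m, 15, 27, 32, 7), (19, m, 36, 33, 32, 7), (19, n, 15, 27, 11, 7), (19, n, 36, 33, 11, 7), (26, b, 33, 12, 37, 21), (26, u, 33, 12, 10, 17)}.
Projecting to F, A, B, D, G: {(10, 12, 17, 33, 26), (11, 27, 7, 15, 19), (11, 33, 7, 36, 19), (24, 27, 9, 15, 19), (24, 33, 9, 36, 19), (29, 27, 36, 15, 19), (29, 33, 36, 36, 19), (30, 27, 22, 15, 19), (30, 33, 22, 36, 19), (32, 27, 7, 15, 19), (32, 33, 7, 36, 19), (37, 12, 21, 33, 26)}
σ[F < D]: keep tuples satisfying F < D → {(10, 12, 17, 33, 26), (11, 27, 7, 15, 19), (11, 33, 7, 36, 19), (24, 33, 9, 36, 19), (29, 33, 36, 36, 19), (30, 33, 22, 36, 19), (32, 33, 7, 36, 19)}
Projecting to G, F (1 duplicate(s) eliminated): {(19, 11), (19, 24), (19, 29), (19, 30), (19, 32), (26, 10)}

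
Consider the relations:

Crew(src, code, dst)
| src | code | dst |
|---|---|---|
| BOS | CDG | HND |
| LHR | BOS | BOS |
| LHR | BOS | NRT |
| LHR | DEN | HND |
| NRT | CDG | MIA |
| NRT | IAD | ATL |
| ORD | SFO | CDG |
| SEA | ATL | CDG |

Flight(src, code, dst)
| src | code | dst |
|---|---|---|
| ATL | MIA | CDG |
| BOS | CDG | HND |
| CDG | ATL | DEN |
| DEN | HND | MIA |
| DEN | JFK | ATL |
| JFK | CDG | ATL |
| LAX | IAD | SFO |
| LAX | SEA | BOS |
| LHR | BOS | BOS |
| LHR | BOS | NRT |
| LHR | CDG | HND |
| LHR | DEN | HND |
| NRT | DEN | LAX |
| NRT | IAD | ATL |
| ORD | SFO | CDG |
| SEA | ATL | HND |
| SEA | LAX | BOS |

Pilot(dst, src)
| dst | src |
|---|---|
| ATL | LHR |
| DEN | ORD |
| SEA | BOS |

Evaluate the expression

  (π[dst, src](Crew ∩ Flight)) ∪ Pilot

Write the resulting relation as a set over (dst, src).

{(ATL, LHR), (ATL, NRT), (BOS, LHR), (CDG, ORD), (DEN, ORD), (HND, BOS), (HND, LHR), (NRT, LHR), (SEA, BOS)}

Taking the intersection: {(BOS, CDG, HND), (LHR, BOS, BOS), (LHR, BOS, NRT), (LHR, DEN, HND), (NRT, IAD, ATL), (ORD, SFO, CDG)}
π[dst, src]: project onto (dst, src) → {(ATL, NRT), (BOS, LHR), (CDG, ORD), (HND, BOS), (HND, LHR), (NRT, LHR)}
Taking the union: {(ATL, LHR), (ATL, NRT), (BOS, LHR), (CDG, ORD), (DEN, ORD), (HND, BOS), (HND, LHR), (NRT, LHR), (SEA, BOS)}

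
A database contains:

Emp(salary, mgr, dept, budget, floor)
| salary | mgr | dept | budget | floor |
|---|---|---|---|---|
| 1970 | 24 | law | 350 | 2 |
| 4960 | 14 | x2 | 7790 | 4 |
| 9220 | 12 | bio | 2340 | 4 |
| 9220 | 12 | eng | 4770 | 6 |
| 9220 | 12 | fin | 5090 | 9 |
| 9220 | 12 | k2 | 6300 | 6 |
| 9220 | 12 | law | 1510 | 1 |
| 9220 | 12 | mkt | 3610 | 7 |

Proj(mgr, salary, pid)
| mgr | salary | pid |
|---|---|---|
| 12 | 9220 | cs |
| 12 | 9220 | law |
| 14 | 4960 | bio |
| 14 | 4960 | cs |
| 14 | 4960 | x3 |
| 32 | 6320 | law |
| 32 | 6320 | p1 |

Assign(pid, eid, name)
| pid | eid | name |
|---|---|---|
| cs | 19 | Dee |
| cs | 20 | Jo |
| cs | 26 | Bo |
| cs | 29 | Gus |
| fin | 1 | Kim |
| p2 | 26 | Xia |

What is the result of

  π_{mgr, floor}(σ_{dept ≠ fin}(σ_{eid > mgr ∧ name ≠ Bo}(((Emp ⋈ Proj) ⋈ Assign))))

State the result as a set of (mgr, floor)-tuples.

Emp ⋈ Proj (natural join on salary, mgr): {(4960, 14, x2, 7790, 4, bio), (4960, 14, x2, 7790, 4, cs), (4960, 14, x2, 7790, 4, x3), (9220, 12, bio, 2340, 4, cs), (9220, 12, bio, 2340, 4, law), (9220, 12, eng, 4770, 6, cs), (9220, 12, eng, 4770, 6, law), (9220, 12, fin, 5090, 9, cs), (9220, 12, fin, 5090, 9, law), (9220, 12, k2, 6300, 6, cs), (9220, 12, k2, 6300, 6, law), (9220, 12, law, 1510, 1, cs), (9220, 12, law, 1510, 1, law), (9220, 12, mkt, 3610, 7, cs), (9220, 12, mkt, 3610, 7, law)}
(Emp ⋈ Proj) ⋈ Assign (natural join on pid): {(4960, 14, x2, 7790, 4, cs, 19, Dee), (4960, 14, x2, 7790, 4, cs, 20, Jo), (4960, 14, x2, 7790, 4, cs, 26, Bo), (4960, 14, x2, 7790, 4, cs, 29, Gus), (9220, 12, bio, 2340, 4, cs, 19, Dee), (9220, 12, bio, 2340, 4, cs, 20, Jo), (9220, 12, bio, 2340, 4, cs, 26, Bo), (9220, 12, bio, 2340, 4, cs, 29, Gus), (9220, 12, eng, 4770, 6, cs, 19, Dee), (9220, 12, eng, 4770, 6, cs, 20, Jo), (9220, 12, eng, 4770, 6, cs, 26, Bo), (9220, 12, eng, 4770, 6, cs, 29, Gus), (9220, 12, fin, 5090, 9, cs, 19, Dee), (9220, 12, fin, 5090, 9, cs, 20, Jo), (9220, 12, fin, 5090, 9, cs, 26, Bo), (9220, 12, fin, 5090, 9, cs, 29, Gus), (9220, 12, k2, 6300, 6, cs, 19, Dee), (9220, 12, k2, 6300, 6, cs, 20, Jo), (9220, 12, k2, 6300, 6, cs, 26, Bo), (9220, 12, k2, 6300, 6, cs, 29, Gus), (9220, 12, law, 1510, 1, cs, 19, Dee), (9220, 12, law, 1510, 1, cs, 20, Jo), (9220, 12, law, 1510, 1, cs, 26, Bo), (9220, 12, law, 1510, 1, cs, 29, Gus), (9220, 12, mkt, 3610, 7, cs, 19, Dee), (9220, 12, mkt, 3610, 7, cs, 20, Jo), (9220, 12, mkt, 3610, 7, cs, 26, Bo), (9220, 12, mkt, 3610, 7, cs, 29, Gus)}
σ[eid > mgr ∧ name ≠ Bo]: keep tuples satisfying eid > mgr ∧ name ≠ Bo → {(4960, 14, x2, 7790, 4, cs, 19, Dee), (4960, 14, x2, 7790, 4, cs, 20, Jo), (4960, 14, x2, 7790, 4, cs, 29, Gus), (9220, 12, bio, 2340, 4, cs, 19, Dee), (9220, 12, bio, 2340, 4, cs, 20, Jo), (9220, 12, bio, 2340, 4, cs, 29, Gus), (9220, 12, eng, 4770, 6, cs, 19, Dee), (9220, 12, eng, 4770, 6, cs, 20, Jo), (9220, 12, eng, 4770, 6, cs, 29, Gus), (9220, 12, fin, 5090, 9, cs, 19, Dee), (9220, 12, fin, 5090, 9, cs, 20, Jo), (9220, 12, fin, 5090, 9, cs, 29, Gus), (9220, 12, k2, 6300, 6, cs, 19, Dee), (9220, 12, k2, 6300, 6, cs, 20, Jo), (9220, 12, k2, 6300, 6, cs, 29, Gus), (9220, 12, law, 1510, 1, cs, 19, Dee), (9220, 12, law, 1510, 1, cs, 20, Jo), (9220, 12, law, 1510, 1, cs, 29, Gus), (9220, 12, mkt, 3610, 7, cs, 19, Dee), (9220, 12, mkt, 3610, 7, cs, 20, Jo), (9220, 12, mkt, 3610, 7, cs, 29, Gus)}
σ[dept ≠ fin]: keep tuples satisfying dept ≠ fin → {(4960, 14, x2, 7790, 4, cs, 19, Dee), (4960, 14, x2, 7790, 4, cs, 20, Jo), (4960, 14, x2, 7790, 4, cs, 29, Gus), (9220, 12, bio, 2340, 4, cs, 19, Dee), (9220, 12, bio, 2340, 4, cs, 20, Jo), (9220, 12, bio, 2340, 4, cs, 29, Gus), (9220, 12, eng, 4770, 6, cs, 19, Dee), (9220, 12, eng, 4770, 6, cs, 20, Jo), (9220, 12, eng, 4770, 6, cs, 29, Gus), (9220, 12, k2, 6300, 6, cs, 19, Dee), (9220, 12, k2, 6300, 6, cs, 20, Jo), (9220, 12, k2, 6300, 6, cs, 29, Gus), (9220, 12, law, 1510, 1, cs, 19, Dee), (9220, 12, law, 1510, 1, cs, 20, Jo), (9220, 12, law, 1510, 1, cs, 29, Gus), (9220, 12, mkt, 3610, 7, cs, 19, Dee), (9220, 12, mkt, 3610, 7, cs, 20, Jo), (9220, 12, mkt, 3610, 7, cs, 29, Gus)}
π_{mgr, floor} gives {(12, 1), (12, 4), (12, 6), (12, 7), (14, 4)} (13 duplicate(s) eliminated).

{(12, 1), (12, 4), (12, 6), (12, 7), (14, 4)}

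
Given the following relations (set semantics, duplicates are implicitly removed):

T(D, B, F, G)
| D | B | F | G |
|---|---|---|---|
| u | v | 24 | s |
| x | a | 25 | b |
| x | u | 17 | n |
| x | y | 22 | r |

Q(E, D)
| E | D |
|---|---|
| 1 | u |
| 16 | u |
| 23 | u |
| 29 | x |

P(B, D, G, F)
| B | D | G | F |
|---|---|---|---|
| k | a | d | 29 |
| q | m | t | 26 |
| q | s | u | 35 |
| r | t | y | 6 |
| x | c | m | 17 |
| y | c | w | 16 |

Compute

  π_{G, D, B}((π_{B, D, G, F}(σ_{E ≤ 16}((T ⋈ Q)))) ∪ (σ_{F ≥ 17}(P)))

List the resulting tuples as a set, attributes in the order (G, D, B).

Joining T and Q on D yields {(u, v, 24, s, 1), (u, v, 24, s, 16), (u, v, 24, s, 23), (x, a, 25, b, 29), (x, u, 17, n, 29), (x, y, 22, r, 29)}.
Filtering on E ≤ 16 leaves {(u, v, 24, s, 1), (u, v, 24, s, 16)}.
Keep only column(s) B, D, G, F (1 duplicate(s) eliminated): {(v, u, s, 24)}
Filtering on F ≥ 17 leaves {(k, a, d, 29), (q, m, t, 26), (q, s, u, 35), (x, c, m, 17)}.
Union: {(v, u, s, 24)} with {(k, a, d, 29), (q, m, t, 26), (q, s, u, 35), (x, c, m, 17)} → {(k, a, d, 29), (q, m, t, 26), (q, s, u, 35), (v, u, s, 24), (x, c, m, 17)}
Keep only column(s) G, D, B: {(d, a, k), (m, c, x), (s, u, v), (t, m, q), (u, s, q)}

{(d, a, k), (m, c, x), (s, u, v), (t, m, q), (u, s, q)}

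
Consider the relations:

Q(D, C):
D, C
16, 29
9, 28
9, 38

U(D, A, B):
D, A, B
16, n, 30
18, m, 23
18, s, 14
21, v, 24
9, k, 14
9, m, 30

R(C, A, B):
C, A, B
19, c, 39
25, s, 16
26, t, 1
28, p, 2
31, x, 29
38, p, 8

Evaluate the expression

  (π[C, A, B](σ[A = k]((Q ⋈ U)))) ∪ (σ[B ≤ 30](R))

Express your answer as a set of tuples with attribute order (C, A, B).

Joining Q and U on D yields {(16, 29, n, 30), (9, 28, k, 14), (9, 28, m, 30), (9, 38, k, 14), (9, 38, m, 30)}.
Filtering on A = k leaves {(9, 28, k, 14), (9, 38, k, 14)}.
Keep only column(s) C, A, B: {(28, k, 14), (38, k, 14)}
Filtering on B ≤ 30 leaves {(25, s, 16), (26, t, 1), (28, p, 2), (31, x, 29), (38, p, 8)}.
Union: {(28, k, 14), (38, k, 14)} with {(25, s, 16), (26, t, 1), (28, p, 2), (31, x, 29), (38, p, 8)} → {(25, s, 16), (26, t, 1), (28, k, 14), (28, p, 2), (31, x, 29), (38, k, 14), (38, p, 8)}

{(25, s, 16), (26, t, 1), (28, k, 14), (28, p, 2), (31, x, 29), (38, k, 14), (38, p, 8)}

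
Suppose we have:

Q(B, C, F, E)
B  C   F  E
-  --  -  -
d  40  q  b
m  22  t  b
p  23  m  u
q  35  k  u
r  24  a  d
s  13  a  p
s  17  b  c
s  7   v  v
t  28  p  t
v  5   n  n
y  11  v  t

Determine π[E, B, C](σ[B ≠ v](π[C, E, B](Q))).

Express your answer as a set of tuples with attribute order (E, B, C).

{(b, d, 40), (b, m, 22), (c, s, 17), (d, r, 24), (p, s, 13), (t, t, 28), (t, y, 11), (u, p, 23), (u, q, 35), (v, s, 7)}

π_{C, E, B} gives {(11, t, y), (13, p, s), (17, c, s), (22, b, m), (23, u, p), (24, d, r), (28, t, t), (35, u, q), (40, b, d), (5, n, v), (7, v, s)}.
Filtering on B ≠ v leaves {(11, t, y), (13, p, s), (17, c, s), (22, b, m), (23, u, p), (24, d, r), (28, t, t), (35, u, q), (40, b, d), (7, v, s)}.
π_{E, B, C} gives {(b, d, 40), (b, m, 22), (c, s, 17), (d, r, 24), (p, s, 13), (t, t, 28), (t, y, 11), (u, p, 23), (u, q, 35), (v, s, 7)}.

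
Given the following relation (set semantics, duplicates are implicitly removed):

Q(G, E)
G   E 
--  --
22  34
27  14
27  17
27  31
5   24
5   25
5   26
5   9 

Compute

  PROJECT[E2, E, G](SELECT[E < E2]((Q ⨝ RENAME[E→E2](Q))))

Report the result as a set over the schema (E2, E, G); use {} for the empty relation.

{(17, 14, 27), (24, 9, 5), (25, 24, 5), (25, 9, 5), (26, 24, 5), (26, 25, 5), (26, 9, 5), (31, 14, 27), (31, 17, 27)}

ρ[E→E2]: schema becomes (G, E2); tuples unchanged.
Joining Q and RENAME[E→E2](Q) on G yields {(22, 34, 34), (27, 14, 14), (27, 14, 17), (27, 14, 31), (27, 17, 14), (27, 17, 17), (27, 17, 31), (27, 31, 14), (27, 31, 17), (27, 31, 31), (5, 24, 24), (5, 24, 25), (5, 24, 26), (5, 24, 9), (5, 25, 24), (5, 25, 25), (5, 25, 26), (5, 25, 9), (5, 26, 24), (5, 26, 25), (5, 26, 26), (5, 26, 9), (5, 9, 24), (5, 9, 25), (5, 9, 26), (5, 9, 9)}.
Selection E < E2: {(27, 14, 17), (27, 14, 31), (27, 17, 31), (5, 24, 25), (5, 24, 26), (5, 25, 26), (5, 9, 24), (5, 9, 25), (5, 9, 26)}
Keep only column(s) E2, E, G: {(17, 14, 27), (24, 9, 5), (25, 24, 5), (25, 9, 5), (26, 24, 5), (26, 25, 5), (26, 9, 5), (31, 14, 27), (31, 17, 27)}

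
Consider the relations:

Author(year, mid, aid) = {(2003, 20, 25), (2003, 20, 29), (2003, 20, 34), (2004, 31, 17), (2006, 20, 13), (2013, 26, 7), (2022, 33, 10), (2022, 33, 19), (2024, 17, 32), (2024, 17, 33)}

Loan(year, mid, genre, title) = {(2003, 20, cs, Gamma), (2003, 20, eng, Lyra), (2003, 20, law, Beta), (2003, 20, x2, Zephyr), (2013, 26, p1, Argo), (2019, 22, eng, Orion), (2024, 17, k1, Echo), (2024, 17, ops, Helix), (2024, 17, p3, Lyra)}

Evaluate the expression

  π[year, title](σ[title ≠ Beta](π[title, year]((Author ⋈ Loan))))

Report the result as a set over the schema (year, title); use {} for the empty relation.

Natural join on year, mid: {(2003, 20, 25, cs, Gamma), (2003, 20, 25, eng, Lyra), (2003, 20, 25, law, Beta), (2003, 20, 25, x2, Zephyr), (2003, 20, 29, cs, Gamma), (2003, 20, 29, eng, Lyra), (2003, 20, 29, law, Beta), (2003, 20, 29, x2, Zephyr), (2003, 20, 34, cs, Gamma), (2003, 20, 34, eng, Lyra), (2003, 20, 34, law, Beta), (2003, 20, 34, x2, Zephyr), (2013, 26, 7, p1, Argo), (2024, 17, 32, k1, Echo), (2024, 17, 32, ops, Helix), (2024, 17, 32, p3, Lyra), (2024, 17, 33, k1, Echo), (2024, 17, 33, ops, Helix), (2024, 17, 33, p3, Lyra)}
π[title, year]: project onto (title, year) (11 duplicate(s) eliminated) → {(Argo, 2013), (Beta, 2003), (Echo, 2024), (Gamma, 2003), (Helix, 2024), (Lyra, 2003), (Lyra, 2024), (Zephyr, 2003)}
Selection title ≠ Beta: {(Argo, 2013), (Echo, 2024), (Gamma, 2003), (Helix, 2024), (Lyra, 2003), (Lyra, 2024), (Zephyr, 2003)}
π[year, title]: project onto (year, title) → {(2003, Gamma), (2003, Lyra), (2003, Zephyr), (2013, Argo), (2024, Echo), (2024, Helix), (2024, Lyra)}

{(2003, Gamma), (2003, Lyra), (2003, Zephyr), (2013, Argo), (2024, Echo), (2024, Helix), (2024, Lyra)}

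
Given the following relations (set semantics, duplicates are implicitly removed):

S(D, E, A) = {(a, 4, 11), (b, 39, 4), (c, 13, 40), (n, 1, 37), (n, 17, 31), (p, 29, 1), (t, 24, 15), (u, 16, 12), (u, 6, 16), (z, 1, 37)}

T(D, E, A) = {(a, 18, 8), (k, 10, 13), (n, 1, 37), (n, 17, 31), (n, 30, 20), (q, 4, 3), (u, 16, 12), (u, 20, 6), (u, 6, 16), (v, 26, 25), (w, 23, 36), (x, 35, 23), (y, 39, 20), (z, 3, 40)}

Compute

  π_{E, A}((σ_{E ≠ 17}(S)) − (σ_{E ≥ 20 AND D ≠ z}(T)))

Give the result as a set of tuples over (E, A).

Selection E ≠ 17: {(a, 4, 11), (b, 39, 4), (c, 13, 40), (n, 1, 37), (p, 29, 1), (t, 24, 15), (u, 16, 12), (u, 6, 16), (z, 1, 37)}
Selection E ≥ 20 AND D ≠ z: {(n, 30, 20), (u, 20, 6), (v, 26, 25), (w, 23, 36), (x, 35, 23), (y, 39, 20)}
Difference: {(a, 4, 11), (b, 39, 4), (c, 13, 40), (n, 1, 37), (p, 29, 1), (t, 24, 15), (u, 16, 12), (u, 6, 16), (z, 1, 37)} with {(n, 30, 20), (u, 20, 6), (v, 26, 25), (w, 23, 36), (x, 35, 23), (y, 39, 20)} → {(a, 4, 11), (b, 39, 4), (c, 13, 40), (n, 1, 37), (p, 29, 1), (t, 24, 15), (u, 16, 12), (u, 6, 16), (z, 1, 37)}
Projecting to E, A (1 duplicate(s) eliminated): {(1, 37), (13, 40), (16, 12), (24, 15), (29, 1), (39, 4), (4, 11), (6, 16)}

{(1, 37), (13, 40), (16, 12), (24, 15), (29, 1), (39, 4), (4, 11), (6, 16)}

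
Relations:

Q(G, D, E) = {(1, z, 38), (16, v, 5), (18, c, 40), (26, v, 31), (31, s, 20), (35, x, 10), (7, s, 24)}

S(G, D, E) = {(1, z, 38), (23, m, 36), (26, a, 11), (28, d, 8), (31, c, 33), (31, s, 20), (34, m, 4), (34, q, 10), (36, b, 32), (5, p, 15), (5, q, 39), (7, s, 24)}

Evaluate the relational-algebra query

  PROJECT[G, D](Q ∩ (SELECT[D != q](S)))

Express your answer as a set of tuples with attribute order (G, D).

Selection D != q: {(1, z, 38), (23, m, 36), (26, a, 11), (28, d, 8), (31, c, 33), (31, s, 20), (34, m, 4), (36, b, 32), (5, p, 15), (7, s, 24)}
Set intersection of the two operands is {(1, z, 38), (31, s, 20), (7, s, 24)}.
π_{G, D} gives {(1, z), (31, s), (7, s)}.

{(1, z), (31, s), (7, s)}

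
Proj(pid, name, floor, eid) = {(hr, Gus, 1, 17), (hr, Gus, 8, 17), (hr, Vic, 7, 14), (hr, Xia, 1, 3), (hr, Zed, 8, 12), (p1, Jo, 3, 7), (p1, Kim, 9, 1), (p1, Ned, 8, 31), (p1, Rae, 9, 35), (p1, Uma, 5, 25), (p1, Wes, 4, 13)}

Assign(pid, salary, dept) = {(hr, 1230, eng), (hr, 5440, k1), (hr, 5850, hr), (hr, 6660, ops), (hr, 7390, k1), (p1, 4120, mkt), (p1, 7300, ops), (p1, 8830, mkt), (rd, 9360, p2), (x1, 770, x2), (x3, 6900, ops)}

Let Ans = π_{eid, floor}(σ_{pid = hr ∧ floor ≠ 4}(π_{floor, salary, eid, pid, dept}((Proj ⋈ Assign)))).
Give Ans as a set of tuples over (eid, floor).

{(12, 8), (14, 7), (17, 1), (17, 8), (3, 1)}

Natural join on pid: {(hr, Gus, 1, 17, 1230, eng), (hr, Gus, 1, 17, 5440, k1), (hr, Gus, 1, 17, 5850, hr), (hr, Gus, 1, 17, 6660, ops), (hr, Gus, 1, 17, 7390, k1), (hr, Gus, 8, 17, 1230, eng), (hr, Gus, 8, 17, 5440, k1), (hr, Gus, 8, 17, 5850, hr), (hr, Gus, 8, 17, 6660, ops), (hr, Gus, 8, 17, 7390, k1), (hr, Vic, 7, 14, 1230, eng), (hr, Vic, 7, 14, 5440, k1), (hr, Vic, 7, 14, 5850, hr), (hr, Vic, 7, 14, 6660, ops), (hr, Vic, 7, 14, 7390, k1), (hr, Xia, 1, 3, 1230, eng), (hr, Xia, 1, 3, 5440, k1), (hr, Xia, 1, 3, 5850, hr), (hr, Xia, 1, 3, 6660, ops), (hr, Xia, 1, 3, 7390, k1), (hr, Zed, 8, 12, 1230, eng), (hr, Zed, 8, 12, 5440, k1), (hr, Zed, 8, 12, 5850, hr), (hr, Zed, 8, 12, 6660, ops), (hr, Zed, 8, 12, 7390, k1), (p1, Jo, 3, 7, 4120, mkt), (p1, Jo, 3, 7, 7300, ops), (p1, Jo, 3, 7, 8830, mkt), (p1, Kim, 9, 1, 4120, mkt), (p1, Kim, 9, 1, 7300, ops), (p1, Kim, 9, 1, 8830, mkt), (p1, Ned, 8, 31, 4120, mkt), (p1, Ned, 8, 31, 7300, ops), (p1, Ned, 8, 31, 8830, mkt), (p1, Rae, 9, 35, 4120, mkt), (p1, Rae, 9, 35, 7300, ops), (p1, Rae, 9, 35, 8830, mkt), (p1, Uma, 5, 25, 4120, mkt), (p1, Uma, 5, 25, 7300, ops), (p1, Uma, 5, 25, 8830, mkt), (p1, Wes, 4, 13, 4120, mkt), (p1, Wes, 4, 13, 7300, ops), (p1, Wes, 4, 13, 8830, mkt)}
π[floor, salary, eid, pid, dept]: project onto (floor, salary, eid, pid, dept) → {(1, 1230, 17, hr, eng), (1, 1230, 3, hr, eng), (1, 5440, 17, hr, k1), (1, 5440, 3, hr, k1), (1, 5850, 17, hr, hr), (1, 5850, 3, hr, hr), (1, 6660, 17, hr, ops), (1, 6660, 3, hr, ops), (1, 7390, 17, hr, k1), (1, 7390, 3, hr, k1), (3, 4120, 7, p1, mkt), (3, 7300, 7, p1, ops), (3, 8830, 7, p1, mkt), (4, 4120, 13, p1, mkt), (4, 7300, 13, p1, ops), (4, 8830, 13, p1, mkt), (5, 4120, 25, p1, mkt), (5, 7300, 25, p1, ops), (5, 8830, 25, p1, mkt), (7, 1230, 14, hr, eng), (7, 5440, 14, hr, k1), (7, 5850, 14, hr, hr), (7, 6660, 14, hr, ops), (7, 7390, 14, hr, k1), (8, 1230, 12, hr, eng), (8, 1230, 17, hr, eng), (8, 4120, 31, p1, mkt), (8, 5440, 12, hr, k1), (8, 5440, 17, hr, k1), (8, 5850, 12, hr, hr), (8, 5850, 17, hr, hr), (8, 6660, 12, hr, ops), (8, 6660, 17, hr, ops), (8, 7300, 31, p1, ops), (8, 7390, 12, hr, k1), (8, 7390, 17, hr, k1), (8, 8830, 31, p1, mkt), (9, 4120, 1, p1, mkt), (9, 4120, 35, p1, mkt), (9, 7300, 1, p1, ops), (9, 7300, 35, p1, ops), (9, 8830, 1, p1, mkt), (9, 8830, 35, p1, mkt)}
Apply σ_{pid = hr ∧ floor ≠ 4}; surviving tuples: {(1, 1230, 17, hr, eng), (1, 1230, 3, hr, eng), (1, 5440, 17, hr, k1), (1, 5440, 3, hr, k1), (1, 5850, 17, hr, hr), (1, 5850, 3, hr, hr), (1, 6660, 17, hr, ops), (1, 6660, 3, hr, ops), (1, 7390, 17, hr, k1), (1, 7390, 3, hr, k1), (7, 1230, 14, hr, eng), (7, 5440, 14, hr, k1), (7, 5850, 14, hr, hr), (7, 6660, 14, hr, ops), (7, 7390, 14, hr, k1), (8, 1230, 12, hr, eng), (8, 1230, 17, hr, eng), (8, 5440, 12, hr, k1), (8, 5440, 17, hr, k1), (8, 5850, 12, hr, hr), (8, 5850, 17, hr, hr), (8, 6660, 12, hr, ops), (8, 6660, 17, hr, ops), (8, 7390, 12, hr, k1), (8, 7390, 17, hr, k1)}
π[eid, floor]: project onto (eid, floor) (20 duplicate(s) eliminated) → {(12, 8), (14, 7), (17, 1), (17, 8), (3, 1)}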